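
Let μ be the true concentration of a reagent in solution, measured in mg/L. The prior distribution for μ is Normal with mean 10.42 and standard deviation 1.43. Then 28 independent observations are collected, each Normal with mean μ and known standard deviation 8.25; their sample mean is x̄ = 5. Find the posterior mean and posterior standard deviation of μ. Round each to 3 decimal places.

Posterior mean ≈ 7.944; posterior SD ≈ 1.054

Prior precision 1/τ₀² = 1/1.43² = 0.489021; data precision n/σ² = 28/8.25² = 0.411387.
Posterior precision = 0.489021 + 0.411387 = 0.900408, giving posterior SD = 1/√0.900408 = 1.054.
Posterior mean = (0.489021·10.42 + 0.411387·5) / 0.900408 = 7.944.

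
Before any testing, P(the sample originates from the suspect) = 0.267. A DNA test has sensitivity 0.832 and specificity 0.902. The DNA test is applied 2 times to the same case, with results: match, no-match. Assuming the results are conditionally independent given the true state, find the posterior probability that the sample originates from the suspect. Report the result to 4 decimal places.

Posterior P(H) ≈ 0.3655

With H the event that the sample originates from the suspect, the joint likelihood of the observed sequence is P(data|H) = 0.832·0.168 = 0.13978 and P(data|¬H) = 0.098·0.902 = 0.088396.
Bayes: P(H|data) = 0.267·0.13978 / (0.267·0.13978 + 0.733·0.088396) = 0.037320/0.10211 = 0.3655.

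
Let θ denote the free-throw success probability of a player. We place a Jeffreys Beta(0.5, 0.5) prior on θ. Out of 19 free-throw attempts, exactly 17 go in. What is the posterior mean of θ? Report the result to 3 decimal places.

Observing 17 successes and 2 failures updates Beta(0.5, 0.5) by adding the success and failure counts to the two shape parameters: α = 0.5+17 = 17.5, β = 0.5+2 = 2.5.
E[θ | data] = 17.5/(17.5+2.5) = 0.875.

Posterior mean ≈ 0.875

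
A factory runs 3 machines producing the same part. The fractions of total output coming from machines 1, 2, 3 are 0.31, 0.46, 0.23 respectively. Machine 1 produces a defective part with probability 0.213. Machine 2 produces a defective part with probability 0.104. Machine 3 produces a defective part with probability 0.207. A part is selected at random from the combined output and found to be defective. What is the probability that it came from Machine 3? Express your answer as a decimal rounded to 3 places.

Posterior probability ≈ 0.295

Tabulate prior·likelihood by source: [1] prior 0.31, lik 0.213, product 0.06603; [2] prior 0.46, lik 0.104, product 0.04784; [3] prior 0.23, lik 0.207, product 0.04761.
Normalizing constant = 0.16148; the posterior for Machine 3 is its product over the sum, 0.04761/0.16148 = 0.295.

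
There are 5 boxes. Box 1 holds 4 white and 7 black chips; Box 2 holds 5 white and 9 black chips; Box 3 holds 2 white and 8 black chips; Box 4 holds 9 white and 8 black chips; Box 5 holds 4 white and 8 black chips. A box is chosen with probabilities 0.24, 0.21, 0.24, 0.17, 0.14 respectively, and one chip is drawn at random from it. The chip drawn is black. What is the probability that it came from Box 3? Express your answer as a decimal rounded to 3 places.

Tabulate prior·likelihood by source: [1] prior 0.24, lik 0.6364, product 0.1527; [2] prior 0.21, lik 0.6429, product 0.1350; [3] prior 0.24, lik 0.8, product 0.1920; [4] prior 0.17, lik 0.4706, product 0.08000; [5] prior 0.14, lik 0.6667, product 0.09333.
Normalizing constant = 0.65306; the posterior for Box 3 is its product over the sum, 0.1920/0.65306 = 0.294.

Posterior probability ≈ 0.294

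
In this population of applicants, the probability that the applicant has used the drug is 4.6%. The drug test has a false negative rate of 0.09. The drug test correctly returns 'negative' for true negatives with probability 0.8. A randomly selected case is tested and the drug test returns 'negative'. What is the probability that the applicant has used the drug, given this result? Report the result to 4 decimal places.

Let H be the event that the applicant has used the drug. P(H) = 0.046, so P(¬H) = 0.954. With E the 'negative' result, P(E|H) = 0.09 and P(E|¬H) = 0.8.
P(E) = 0.09·0.046 + 0.8·0.954 = 0.0041400 + 0.76320 = 0.76734.
By Bayes' theorem, P(H|E) = 0.0041400 / 0.76734 = 0.0054.

P(H | E) ≈ 0.0054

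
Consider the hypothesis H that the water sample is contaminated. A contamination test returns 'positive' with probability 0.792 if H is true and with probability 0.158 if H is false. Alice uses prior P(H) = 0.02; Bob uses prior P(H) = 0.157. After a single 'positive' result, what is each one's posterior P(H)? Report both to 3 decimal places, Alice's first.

The likelihood ratio for a 'positive' result is 0.792/0.158 = 5.0127.
Alice: prior odds 0.02/0.98 = 0.020408; posterior odds 0.10230; posterior probability 0.093.
Bob: prior odds 0.157/0.843 = 0.18624; posterior odds 0.93356; posterior probability 0.483.

Alice: 0.093; Bob: 0.483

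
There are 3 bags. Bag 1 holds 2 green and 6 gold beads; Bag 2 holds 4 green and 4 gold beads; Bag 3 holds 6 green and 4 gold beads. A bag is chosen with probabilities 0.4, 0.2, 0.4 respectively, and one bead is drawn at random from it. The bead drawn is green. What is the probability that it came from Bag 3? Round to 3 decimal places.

Posterior probability ≈ 0.545

Tabulate prior·likelihood by source: [1] prior 0.4, lik 0.25, product 0.1000; [2] prior 0.2, lik 0.5, product 0.1000; [3] prior 0.4, lik 0.6, product 0.2400.
Normalizing constant = 0.44000; the posterior for Bag 3 is its product over the sum, 0.2400/0.44000 = 0.545.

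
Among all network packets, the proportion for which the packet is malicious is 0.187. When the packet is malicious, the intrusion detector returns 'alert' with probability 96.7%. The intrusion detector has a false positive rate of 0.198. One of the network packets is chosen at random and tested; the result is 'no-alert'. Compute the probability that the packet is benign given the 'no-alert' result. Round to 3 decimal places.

P(¬H | E) ≈ 0.991

Let H be the event that the packet is malicious. P(H) = 0.187, so P(¬H) = 0.813. With E the 'no-alert' result, P(E|H) = 0.033 and P(E|¬H) = 0.802.
P(E) = 0.033·0.187 + 0.802·0.813 = 0.0061710 + 0.65203 = 0.65820.
By Bayes' theorem, P(H|E) = 0.0061710 / 0.65820 = 0.009. Hence P(¬H|E) = 1 − 0.009 = 0.991.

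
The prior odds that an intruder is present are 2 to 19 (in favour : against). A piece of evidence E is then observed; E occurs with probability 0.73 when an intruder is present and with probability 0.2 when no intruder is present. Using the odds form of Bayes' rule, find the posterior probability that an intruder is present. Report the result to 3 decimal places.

Posterior probability ≈ 0.278

Prior odds = 2/19 = 0.10526. In log-odds, ln(0.10526) = -2.2513.
Add log likelihood ratio: ln(3.6500) = 1.2947.
Posterior log-odds = -0.95656, so posterior odds = exp(-0.95656) = 0.38421. Converting, P(H|E) = 0.38421/1.3842 = 0.278.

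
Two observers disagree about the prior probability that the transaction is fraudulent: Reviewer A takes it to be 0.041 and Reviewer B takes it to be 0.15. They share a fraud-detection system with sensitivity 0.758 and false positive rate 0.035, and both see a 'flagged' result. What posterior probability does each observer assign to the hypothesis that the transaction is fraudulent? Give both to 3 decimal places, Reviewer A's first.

Reviewer A: 0.481; Reviewer B: 0.793

The likelihood ratio for a 'flagged' result is 0.758/0.035 = 21.657.
Reviewer A: prior odds 0.041/0.959 = 0.042753; posterior odds 0.92590; posterior probability 0.481.
Reviewer B: prior odds 0.15/0.85 = 0.17647; posterior odds 3.8218; posterior probability 0.793.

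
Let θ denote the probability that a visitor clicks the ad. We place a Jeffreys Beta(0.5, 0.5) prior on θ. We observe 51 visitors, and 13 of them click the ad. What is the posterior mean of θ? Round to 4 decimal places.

Posterior mean ≈ 0.2596

Observing 13 successes and 38 failures updates Beta(0.5, 0.5) by adding the success and failure counts to the two shape parameters: α = 0.5+13 = 13.5, β = 0.5+38 = 38.5.
E[θ | data] = 13.5/(13.5+38.5) = 0.2596.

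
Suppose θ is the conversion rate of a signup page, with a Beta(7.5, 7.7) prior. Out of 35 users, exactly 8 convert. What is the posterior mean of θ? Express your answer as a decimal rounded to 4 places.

Posterior mean ≈ 0.3088

Observing 8 successes and 27 failures updates Beta(7.5, 7.7) by adding the success and failure counts to the two shape parameters: α = 7.5+8 = 15.5, β = 7.7+27 = 34.7.
Posterior mean = α/(α+β) = 15.5/50.2 = 0.3088.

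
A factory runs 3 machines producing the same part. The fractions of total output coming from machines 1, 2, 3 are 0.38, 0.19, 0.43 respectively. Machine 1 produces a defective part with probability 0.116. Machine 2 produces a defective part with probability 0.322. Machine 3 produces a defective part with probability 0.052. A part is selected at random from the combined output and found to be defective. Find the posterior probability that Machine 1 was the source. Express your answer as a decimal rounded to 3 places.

P(defective|M1) = 0.116; P(defective|M2) = 0.322; P(defective|M3) = 0.052.
Prior × likelihood for each source: 0.38·0.116=0.04408, 0.19·0.322=0.06118, 0.43·0.052=0.02236. Summing gives P(defective) = 0.12762.
P(Machine 1 | defective) = 0.04408 / 0.12762 = 0.345.

Posterior probability ≈ 0.345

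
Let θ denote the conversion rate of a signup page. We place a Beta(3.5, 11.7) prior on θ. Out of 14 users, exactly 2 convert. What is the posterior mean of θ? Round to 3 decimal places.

The binomial likelihood is conjugate to the Beta prior: with 2 successes and 12 failures, the posterior is Beta(3.5+2, 11.7+12) = Beta(5.5, 23.7).
E[θ | data] = 5.5/(5.5+23.7) = 0.188.

Posterior mean ≈ 0.188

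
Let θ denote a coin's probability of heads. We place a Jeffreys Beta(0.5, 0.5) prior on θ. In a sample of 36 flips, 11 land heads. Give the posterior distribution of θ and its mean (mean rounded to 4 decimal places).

The binomial likelihood is conjugate to the Beta prior: with 11 successes and 25 failures, the posterior is Beta(0.5+11, 0.5+25) = Beta(11.5, 25.5).
Posterior mean = α/(α+β) = 11.5/37 = 0.3108.

Posterior: Beta(11.5, 25.5); mean ≈ 0.3108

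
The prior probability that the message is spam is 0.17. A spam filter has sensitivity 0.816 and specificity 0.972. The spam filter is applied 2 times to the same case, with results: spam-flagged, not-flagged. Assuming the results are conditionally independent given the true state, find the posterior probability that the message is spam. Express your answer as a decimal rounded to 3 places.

Posterior P(H) ≈ 0.531

With H the event that the message is spam, the joint likelihood of the observed sequence is P(data|H) = 0.816·0.184 = 0.15014 and P(data|¬H) = 0.028·0.972 = 0.027216.
Bayes: P(H|data) = 0.17·0.15014 / (0.17·0.15014 + 0.83·0.027216) = 0.025524/0.048114 = 0.5305.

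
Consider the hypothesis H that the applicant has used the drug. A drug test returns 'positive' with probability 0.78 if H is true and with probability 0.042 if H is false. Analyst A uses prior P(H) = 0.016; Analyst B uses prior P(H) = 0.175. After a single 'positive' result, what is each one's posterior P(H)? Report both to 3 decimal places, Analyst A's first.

P('+'|H) = 0.78, P('+'|¬H) = 0.042.
Analyst A: numerator 0.78·0.016 = 0.012480; evidence = 0.012480+0.042·0.984 = 0.053808; posterior = 0.232.
Analyst B: numerator 0.78·0.175 = 0.13650; evidence = 0.13650+0.042·0.825 = 0.17115; posterior = 0.798.

Analyst A: 0.232; Analyst B: 0.798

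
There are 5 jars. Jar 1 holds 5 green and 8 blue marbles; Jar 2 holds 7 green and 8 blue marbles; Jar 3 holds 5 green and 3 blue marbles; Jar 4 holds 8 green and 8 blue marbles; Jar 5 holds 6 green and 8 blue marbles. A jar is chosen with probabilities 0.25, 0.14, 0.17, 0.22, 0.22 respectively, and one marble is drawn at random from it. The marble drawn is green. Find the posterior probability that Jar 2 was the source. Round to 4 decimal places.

Posterior probability ≈ 0.1384

P(green|Jar 1) = 0.3846; P(green|Jar 2) = 0.4667; P(green|Jar 3) = 0.625; P(green|Jar 4) = 0.5; P(green|Jar 5) = 0.4286.
Prior × likelihood for each source: 0.25·0.3846=0.09615, 0.14·0.4667=0.06533, 0.17·0.625=0.1063, 0.22·0.5=0.1100, 0.22·0.4286=0.09429. Summing gives P(green) = 0.47202.
P(Jar 2 | green) = 0.06533 / 0.47202 = 0.1384.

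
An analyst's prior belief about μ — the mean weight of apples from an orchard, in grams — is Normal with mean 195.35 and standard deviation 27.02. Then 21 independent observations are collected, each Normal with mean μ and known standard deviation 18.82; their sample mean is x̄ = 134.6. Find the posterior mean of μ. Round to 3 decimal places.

Prior precision 1/τ₀² = 1/27.02² = 0.00136971; data precision n/σ² = 21/18.82² = 0.0592898.
Posterior precision = 0.00136971 + 0.0592898 = 0.0606595.
Posterior mean = (0.00136971·195.35 + 0.0592898·134.6) / 0.0606595 = 135.972.

Posterior mean ≈ 135.972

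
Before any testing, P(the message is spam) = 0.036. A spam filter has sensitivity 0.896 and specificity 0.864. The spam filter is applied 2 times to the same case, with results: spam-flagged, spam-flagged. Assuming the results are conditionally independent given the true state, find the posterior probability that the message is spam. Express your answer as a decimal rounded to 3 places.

With H the event that the message is spam, the joint likelihood of the observed sequence is P(data|H) = 0.896·0.896 = 0.80282 and P(data|¬H) = 0.136·0.136 = 0.018496.
Bayes: P(H|data) = 0.036·0.80282 / (0.036·0.80282 + 0.964·0.018496) = 0.028901/0.046732 = 0.6185.

Posterior P(H) ≈ 0.618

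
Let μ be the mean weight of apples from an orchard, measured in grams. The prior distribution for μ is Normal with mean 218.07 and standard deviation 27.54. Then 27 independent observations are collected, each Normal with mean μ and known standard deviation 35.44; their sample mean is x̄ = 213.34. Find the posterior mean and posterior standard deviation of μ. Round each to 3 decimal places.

Posterior mean ≈ 213.613; posterior SD ≈ 6.620

Prior precision 1/τ₀² = 1/27.54² = 0.00131848; data precision n/σ² = 27/35.44² = 0.0214969.
Posterior precision = 0.00131848 + 0.0214969 = 0.0228154, giving posterior SD = 1/√0.0228154 = 6.620.
Posterior mean = (0.00131848·218.07 + 0.0214969·213.34) / 0.0228154 = 213.613.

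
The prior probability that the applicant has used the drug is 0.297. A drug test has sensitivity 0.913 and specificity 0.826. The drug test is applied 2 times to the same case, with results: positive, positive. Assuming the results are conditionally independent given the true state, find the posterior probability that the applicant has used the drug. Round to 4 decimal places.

With H the event that the applicant has used the drug, the joint likelihood of the observed sequence is P(data|H) = 0.913·0.913 = 0.83357 and P(data|¬H) = 0.174·0.174 = 0.030276.
Bayes: P(H|data) = 0.297·0.83357 / (0.297·0.83357 + 0.703·0.030276) = 0.24757/0.26885 = 0.9208.

Posterior P(H) ≈ 0.9208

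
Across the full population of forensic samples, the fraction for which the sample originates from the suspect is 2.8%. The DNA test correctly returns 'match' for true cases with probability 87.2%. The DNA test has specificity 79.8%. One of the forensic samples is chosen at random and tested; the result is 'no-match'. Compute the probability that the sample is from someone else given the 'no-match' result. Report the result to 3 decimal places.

P(¬H | E) ≈ 0.995

Let H be the event that the sample originates from the suspect. P(H) = 0.028, so P(¬H) = 0.972. With E the 'no-match' result, P(E|H) = 0.128 and P(E|¬H) = 0.798.
P(E) = 0.128·0.028 + 0.798·0.972 = 0.0035840 + 0.77566 = 0.77924.
By Bayes' theorem, P(H|E) = 0.0035840 / 0.77924 = 0.005. Hence P(¬H|E) = 1 − 0.005 = 0.995.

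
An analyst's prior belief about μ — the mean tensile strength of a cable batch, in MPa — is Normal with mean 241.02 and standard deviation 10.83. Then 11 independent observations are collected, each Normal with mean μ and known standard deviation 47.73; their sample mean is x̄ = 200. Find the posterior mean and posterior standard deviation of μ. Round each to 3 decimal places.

Posterior mean ≈ 226.189; posterior SD ≈ 8.653

With known σ, the Normal prior is conjugate. Weight on the data is w = (n/σ²)/(n/σ² + 1/τ₀²) = 0.00482847/(0.00482847+0.00852596) = 0.36156.
Posterior mean = w·x̄ + (1−w)·μ₀ = 0.36156·200 + 0.63844·241.02 = 226.189. Posterior variance = 1/(0.00482847+0.00852596) = 74.8815, so SD = 8.653.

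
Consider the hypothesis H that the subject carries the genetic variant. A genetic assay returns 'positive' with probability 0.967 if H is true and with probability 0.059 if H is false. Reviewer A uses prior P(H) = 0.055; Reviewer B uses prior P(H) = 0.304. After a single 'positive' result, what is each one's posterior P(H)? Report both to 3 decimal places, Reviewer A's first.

P('+'|H) = 0.967, P('+'|¬H) = 0.059.
Reviewer A: numerator 0.967·0.055 = 0.053185; evidence = 0.053185+0.059·0.945 = 0.10894; posterior = 0.488.
Reviewer B: numerator 0.967·0.304 = 0.29397; evidence = 0.29397+0.059·0.696 = 0.33503; posterior = 0.877.

Reviewer A: 0.488; Reviewer B: 0.877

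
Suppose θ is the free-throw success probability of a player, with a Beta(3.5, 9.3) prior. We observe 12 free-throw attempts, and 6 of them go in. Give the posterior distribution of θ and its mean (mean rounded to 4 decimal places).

Observing 6 successes and 6 failures updates Beta(3.5, 9.3) by adding the success and failure counts to the two shape parameters: α = 3.5+6 = 9.5, β = 9.3+6 = 15.3.
E[θ | data] = 9.5/(9.5+15.3) = 0.3831.

Posterior: Beta(9.5, 15.3); mean ≈ 0.3831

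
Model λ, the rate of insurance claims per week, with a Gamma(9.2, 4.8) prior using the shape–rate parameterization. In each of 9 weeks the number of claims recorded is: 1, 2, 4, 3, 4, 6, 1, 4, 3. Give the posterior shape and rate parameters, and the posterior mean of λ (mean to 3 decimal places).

The Poisson likelihood adds the total count to the shape and the number of exposure periods to the rate. Here ∑xᵢ = 28 and n = 9, so shape 9.2→37.2 and rate 4.8→13.8.
Posterior mean = shape/rate = 37.2/13.8 = 2.696.

Posterior: Gamma(shape=37.2, rate=13.8); mean ≈ 2.696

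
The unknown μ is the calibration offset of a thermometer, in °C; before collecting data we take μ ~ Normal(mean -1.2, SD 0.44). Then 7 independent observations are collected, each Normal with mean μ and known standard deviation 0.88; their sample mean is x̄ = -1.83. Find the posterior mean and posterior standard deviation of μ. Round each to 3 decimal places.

Posterior mean ≈ -1.601; posterior SD ≈ 0.265

With known σ, the Normal prior is conjugate. Weight on the data is w = (n/σ²)/(n/σ² + 1/τ₀²) = 9.03926/(9.03926+5.16529) = 0.63636.
Posterior mean = w·x̄ + (1−w)·μ₀ = 0.63636·-1.83 + 0.36364·-1.2 = -1.601. Posterior variance = 1/(9.03926+5.16529) = 0.0704000, so SD = 0.265.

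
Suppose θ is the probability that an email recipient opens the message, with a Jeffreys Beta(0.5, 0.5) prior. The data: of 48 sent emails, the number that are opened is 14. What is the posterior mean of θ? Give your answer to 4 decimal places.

Posterior mean ≈ 0.2959

The binomial likelihood is conjugate to the Beta prior: with 14 successes and 34 failures, the posterior is Beta(0.5+14, 0.5+34) = Beta(14.5, 34.5).
Posterior mean = α/(α+β) = 14.5/49 = 0.2959.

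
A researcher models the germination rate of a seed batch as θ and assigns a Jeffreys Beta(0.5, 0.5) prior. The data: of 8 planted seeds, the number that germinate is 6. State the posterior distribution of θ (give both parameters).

The binomial likelihood is conjugate to the Beta prior: with 6 successes and 2 failures, the posterior is Beta(0.5+6, 0.5+2) = Beta(6.5, 2.5).

Posterior: Beta(6.5, 2.5)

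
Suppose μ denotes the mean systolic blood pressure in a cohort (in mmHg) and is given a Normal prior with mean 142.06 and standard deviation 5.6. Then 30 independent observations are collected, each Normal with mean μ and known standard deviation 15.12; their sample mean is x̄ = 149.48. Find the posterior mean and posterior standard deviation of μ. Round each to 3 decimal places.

With known σ, the Normal prior is conjugate. Weight on the data is w = (n/σ²)/(n/σ² + 1/τ₀²) = 0.131225/(0.131225+0.0318878) = 0.80451.
Posterior mean = w·x̄ + (1−w)·μ₀ = 0.80451·149.48 + 0.19549·142.06 = 148.029. Posterior variance = 1/(0.131225+0.0318878) = 6.13072, so SD = 2.476.

Posterior mean ≈ 148.029; posterior SD ≈ 2.476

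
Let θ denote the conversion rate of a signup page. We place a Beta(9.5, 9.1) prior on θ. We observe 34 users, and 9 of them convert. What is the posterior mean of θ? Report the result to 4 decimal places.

The binomial likelihood is conjugate to the Beta prior: with 9 successes and 25 failures, the posterior is Beta(9.5+9, 9.1+25) = Beta(18.5, 34.1).
E[θ | data] = 18.5/(18.5+34.1) = 0.3517.

Posterior mean ≈ 0.3517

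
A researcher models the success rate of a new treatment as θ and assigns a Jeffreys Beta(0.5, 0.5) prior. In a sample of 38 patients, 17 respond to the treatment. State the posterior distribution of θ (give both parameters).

Posterior: Beta(17.5, 21.5)

Observing 17 successes and 21 failures updates Beta(0.5, 0.5) by adding the success and failure counts to the two shape parameters: α = 0.5+17 = 17.5, β = 0.5+21 = 21.5.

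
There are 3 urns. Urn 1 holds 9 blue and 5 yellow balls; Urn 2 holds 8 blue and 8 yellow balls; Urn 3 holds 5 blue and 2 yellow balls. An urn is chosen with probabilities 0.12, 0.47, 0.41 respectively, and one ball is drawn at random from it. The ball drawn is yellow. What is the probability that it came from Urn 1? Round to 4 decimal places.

P(yellow|Urn 1) = 0.3571; P(yellow|Urn 2) = 0.5; P(yellow|Urn 3) = 0.2857.
Prior × likelihood for each source: 0.12·0.3571=0.04286, 0.47·0.5=0.2350, 0.41·0.2857=0.1171. Summing gives P(yellow) = 0.39500.
P(Urn 1 | yellow) = 0.04286 / 0.39500 = 0.1085.

Posterior probability ≈ 0.1085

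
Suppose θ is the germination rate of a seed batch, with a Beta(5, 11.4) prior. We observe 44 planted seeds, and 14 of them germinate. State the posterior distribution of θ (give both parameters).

Posterior: Beta(19, 41.4)

Observing 14 successes and 30 failures updates Beta(5, 11.4) by adding the success and failure counts to the two shape parameters: α = 5+14 = 19, β = 11.4+30 = 41.4.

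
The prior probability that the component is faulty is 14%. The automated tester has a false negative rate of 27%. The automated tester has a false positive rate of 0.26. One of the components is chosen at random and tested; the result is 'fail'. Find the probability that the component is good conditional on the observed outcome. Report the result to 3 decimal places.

Write H for 'the component is faulty'. Prior odds H:¬H = 0.14/0.86 = 0.16279. For the 'fail' outcome, the likelihood ratio is 0.73/0.26 = 2.8077.
Posterior odds = 0.16279 × 2.8077 = 0.45707, so P(H|E) = 0.45707/(1+0.45707) = 0.314. Then P(¬H|E) = 1 − 0.314 = 0.686.

P(¬H | E) ≈ 0.686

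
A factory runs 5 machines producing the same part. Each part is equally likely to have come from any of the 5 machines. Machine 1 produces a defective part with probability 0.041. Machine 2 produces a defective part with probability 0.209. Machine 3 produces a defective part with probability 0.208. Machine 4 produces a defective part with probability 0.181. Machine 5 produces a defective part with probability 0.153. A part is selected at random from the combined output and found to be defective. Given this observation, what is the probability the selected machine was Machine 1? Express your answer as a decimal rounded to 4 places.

Posterior probability ≈ 0.0518

P(defective|M1) = 0.041; P(defective|M2) = 0.209; P(defective|M3) = 0.208; P(defective|M4) = 0.181; P(defective|M5) = 0.153.
Prior × likelihood for each source: 0.2·0.041=0.008200, 0.2·0.209=0.04180, 0.2·0.208=0.04160, 0.2·0.181=0.03620, 0.2·0.153=0.03060. Summing gives P(defective) = 0.15840.
P(Machine 1 | defective) = 0.008200 / 0.15840 = 0.0518.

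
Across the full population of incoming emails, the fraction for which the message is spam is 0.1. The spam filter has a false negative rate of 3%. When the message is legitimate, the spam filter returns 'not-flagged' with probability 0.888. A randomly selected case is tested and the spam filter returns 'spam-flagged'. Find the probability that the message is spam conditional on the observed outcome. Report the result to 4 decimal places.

Write H for 'the message is spam'. Prior odds H:¬H = 0.1/0.9 = 0.11111. For the 'spam-flagged' outcome, the likelihood ratio is 0.97/0.112 = 8.6607.
Posterior odds = 0.11111 × 8.6607 = 0.96230, so P(H|E) = 0.96230/(1+0.96230) = 0.4904.

P(H | E) ≈ 0.4904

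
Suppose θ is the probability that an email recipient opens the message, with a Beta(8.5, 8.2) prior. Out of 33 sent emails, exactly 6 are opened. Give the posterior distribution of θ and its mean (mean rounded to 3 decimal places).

The binomial likelihood is conjugate to the Beta prior: with 6 successes and 27 failures, the posterior is Beta(8.5+6, 8.2+27) = Beta(14.5, 35.2).
E[θ | data] = 14.5/(14.5+35.2) = 0.292.

Posterior: Beta(14.5, 35.2); mean ≈ 0.292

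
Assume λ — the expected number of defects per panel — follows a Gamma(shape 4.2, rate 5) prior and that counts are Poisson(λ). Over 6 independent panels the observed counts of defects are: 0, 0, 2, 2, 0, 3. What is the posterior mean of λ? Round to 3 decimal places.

Posterior mean ≈ 1.018

The Poisson likelihood adds the total count to the shape and the number of exposure periods to the rate. Here ∑xᵢ = 7 and n = 6, so shape 4.2→11.2 and rate 5→11.
E[λ | data] = 11.2/11 = 1.018.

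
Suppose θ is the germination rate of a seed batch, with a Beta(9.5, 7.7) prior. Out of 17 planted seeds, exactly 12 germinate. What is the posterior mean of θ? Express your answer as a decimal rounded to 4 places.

The binomial likelihood is conjugate to the Beta prior: with 12 successes and 5 failures, the posterior is Beta(9.5+12, 7.7+5) = Beta(21.5, 12.7).
Posterior mean = α/(α+β) = 21.5/34.2 = 0.6287.

Posterior mean ≈ 0.6287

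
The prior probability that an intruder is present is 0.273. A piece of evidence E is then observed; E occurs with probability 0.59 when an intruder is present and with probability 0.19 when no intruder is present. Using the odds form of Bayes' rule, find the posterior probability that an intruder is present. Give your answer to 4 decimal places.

Prior odds = 0.273/(1−0.273) = 0.37552. In log-odds, ln(0.37552) = -0.97945.
Add log likelihood ratio: ln(3.1053) = 1.1331.
Posterior log-odds = 0.15364, so posterior odds = exp(0.15364) = 1.1661. Converting, P(H|E) = 1.1661/2.1661 = 0.5383.

Posterior probability ≈ 0.5383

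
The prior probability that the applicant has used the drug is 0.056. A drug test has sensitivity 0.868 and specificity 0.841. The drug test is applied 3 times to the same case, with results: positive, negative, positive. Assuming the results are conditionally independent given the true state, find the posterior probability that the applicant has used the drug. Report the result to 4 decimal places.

With H the event that the applicant has used the drug, the joint likelihood of the observed sequence is P(data|H) = 0.868·0.132·0.868 = 0.099452 and P(data|¬H) = 0.159·0.841·0.159 = 0.021261.
Bayes: P(H|data) = 0.056·0.099452 / (0.056·0.099452 + 0.944·0.021261) = 0.0055693/0.025640 = 0.2172.

Posterior P(H) ≈ 0.2172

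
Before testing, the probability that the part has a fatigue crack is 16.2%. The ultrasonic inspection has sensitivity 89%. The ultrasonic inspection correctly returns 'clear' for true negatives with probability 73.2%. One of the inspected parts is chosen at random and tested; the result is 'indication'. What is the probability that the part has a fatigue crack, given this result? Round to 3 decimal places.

Let H be the event that the part has a fatigue crack. P(H) = 0.162, so P(¬H) = 0.838. With E the 'indication' result, P(E|H) = 0.89 and P(E|¬H) = 0.268.
P(E) = 0.89·0.162 + 0.268·0.838 = 0.14418 + 0.22458 = 0.36876.
By Bayes' theorem, P(H|E) = 0.14418 / 0.36876 = 0.391.

P(H | E) ≈ 0.391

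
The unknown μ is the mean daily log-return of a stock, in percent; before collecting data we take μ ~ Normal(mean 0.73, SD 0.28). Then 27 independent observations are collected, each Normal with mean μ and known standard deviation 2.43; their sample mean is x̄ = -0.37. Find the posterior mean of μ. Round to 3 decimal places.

Prior precision 1/τ₀² = 1/0.28² = 12.7551; data precision n/σ² = 27/2.43² = 4.57247.
Posterior precision = 12.7551 + 4.57247 = 17.3276.
Posterior mean = (12.7551·0.73 + 4.57247·-0.37) / 17.3276 = 0.440.

Posterior mean ≈ 0.440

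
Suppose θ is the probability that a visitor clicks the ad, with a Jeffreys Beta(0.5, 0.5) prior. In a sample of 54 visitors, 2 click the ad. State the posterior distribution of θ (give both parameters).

Observing 2 successes and 52 failures updates Beta(0.5, 0.5) by adding the success and failure counts to the two shape parameters: α = 0.5+2 = 2.5, β = 0.5+52 = 52.5.

Posterior: Beta(2.5, 52.5)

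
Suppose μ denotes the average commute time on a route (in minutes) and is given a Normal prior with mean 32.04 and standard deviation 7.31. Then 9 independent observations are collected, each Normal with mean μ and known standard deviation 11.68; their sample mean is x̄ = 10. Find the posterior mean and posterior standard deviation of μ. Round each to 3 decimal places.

Prior precision 1/τ₀² = 1/7.31² = 0.0187139; data precision n/σ² = 9/11.68² = 0.0659716.
Posterior precision = 0.0187139 + 0.0659716 = 0.0846855, giving posterior SD = 1/√0.0846855 = 3.436.
Posterior mean = (0.0187139·32.04 + 0.0659716·10) / 0.0846855 = 14.870.

Posterior mean ≈ 14.870; posterior SD ≈ 3.436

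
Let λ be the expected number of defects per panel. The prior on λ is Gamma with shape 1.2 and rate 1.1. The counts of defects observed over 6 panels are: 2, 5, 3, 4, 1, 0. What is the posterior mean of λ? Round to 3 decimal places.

Posterior mean ≈ 2.282

Total count ∑xᵢ = 15 over n = 6 panels.
Gamma is conjugate to the Poisson likelihood: posterior is Gamma(shape = 1.2+15 = 16.2, rate = 1.1+6 = 7.1).
E[λ | data] = 16.2/7.1 = 2.282.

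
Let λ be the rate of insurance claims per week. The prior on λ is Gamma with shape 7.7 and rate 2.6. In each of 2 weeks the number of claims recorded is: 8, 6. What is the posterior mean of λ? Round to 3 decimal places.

The Poisson likelihood adds the total count to the shape and the number of exposure periods to the rate. Here ∑xᵢ = 14 and n = 2, so shape 7.7→21.7 and rate 2.6→4.6.
Posterior mean = shape/rate = 21.7/4.6 = 4.717.

Posterior mean ≈ 4.717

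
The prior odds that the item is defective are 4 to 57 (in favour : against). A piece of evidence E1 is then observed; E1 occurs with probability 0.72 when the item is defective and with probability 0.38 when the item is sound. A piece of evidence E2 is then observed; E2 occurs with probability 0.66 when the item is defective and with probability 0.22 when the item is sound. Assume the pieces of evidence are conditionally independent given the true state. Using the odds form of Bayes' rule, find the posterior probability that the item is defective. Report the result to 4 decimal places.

Prior odds = 4/57 = 0.070175. In log-odds, ln(0.070175) = -2.6568.
Add log likelihood ratios: ln(1.8947) + ln(3.0000) = 1.7377.
Posterior log-odds = -0.91906, so posterior odds = exp(-0.91906) = 0.39889. Converting, P(H|E) = 0.39889/1.3989 = 0.2851.

Posterior probability ≈ 0.2851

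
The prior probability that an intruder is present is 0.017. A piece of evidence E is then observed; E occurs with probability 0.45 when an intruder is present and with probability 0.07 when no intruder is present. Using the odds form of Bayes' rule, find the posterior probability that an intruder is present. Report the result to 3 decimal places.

Posterior probability ≈ 0.100

Prior odds = 0.017/(1−0.017) = 0.017294.
Likelihood ratio for E = 0.45/0.07 = 6.4286.
Posterior odds = prior odds × LR = 0.11118.
Posterior probability = odds/(1+odds) = 0.11118/1.1112 = 0.100.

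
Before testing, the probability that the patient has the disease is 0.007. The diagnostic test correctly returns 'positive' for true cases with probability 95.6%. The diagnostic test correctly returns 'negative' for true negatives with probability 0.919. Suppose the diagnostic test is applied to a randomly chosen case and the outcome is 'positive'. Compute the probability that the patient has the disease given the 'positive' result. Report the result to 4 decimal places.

P(H | E) ≈ 0.0768

Let H be the event that the patient has the disease. P(H) = 0.007, so P(¬H) = 0.993. With E the 'positive' result, P(E|H) = 0.956 and P(E|¬H) = 0.081.
P(E) = 0.956·0.007 + 0.081·0.993 = 0.0066920 + 0.080433 = 0.087125.
By Bayes' theorem, P(H|E) = 0.0066920 / 0.087125 = 0.0768.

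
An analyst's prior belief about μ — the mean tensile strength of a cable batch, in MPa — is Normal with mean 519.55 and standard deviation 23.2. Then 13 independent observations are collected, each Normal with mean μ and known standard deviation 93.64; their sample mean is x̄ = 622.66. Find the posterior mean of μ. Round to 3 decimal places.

Posterior mean ≈ 565.313

Prior precision 1/τ₀² = 1/23.2² = 0.00185791; data precision n/σ² = 13/93.64² = 0.00148259.
Posterior precision = 0.00185791 + 0.00148259 = 0.00334050.
Posterior mean = (0.00185791·519.55 + 0.00148259·622.66) / 0.00334050 = 565.313.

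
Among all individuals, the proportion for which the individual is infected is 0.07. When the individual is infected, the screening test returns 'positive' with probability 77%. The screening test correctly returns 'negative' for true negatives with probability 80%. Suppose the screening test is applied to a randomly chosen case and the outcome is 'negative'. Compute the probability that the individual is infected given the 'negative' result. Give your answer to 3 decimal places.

P(H | E) ≈ 0.021

Write H for 'the individual is infected'. Prior odds H:¬H = 0.07/0.93 = 0.075269. For the 'negative' outcome, the likelihood ratio is 0.23/0.8 = 0.28750.
Posterior odds = 0.075269 × 0.28750 = 0.021640, so P(H|E) = 0.021640/(1+0.021640) = 0.021.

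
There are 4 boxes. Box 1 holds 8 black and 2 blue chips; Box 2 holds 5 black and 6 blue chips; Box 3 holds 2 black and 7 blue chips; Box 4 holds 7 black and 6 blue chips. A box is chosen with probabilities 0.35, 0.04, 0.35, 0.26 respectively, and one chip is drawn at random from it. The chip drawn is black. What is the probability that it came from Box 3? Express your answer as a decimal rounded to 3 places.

Posterior probability ≈ 0.151

P(black|Box 1) = 0.8; P(black|Box 2) = 0.4545; P(black|Box 3) = 0.2222; P(black|Box 4) = 0.5385.
Prior × likelihood for each source: 0.35·0.8=0.2800, 0.04·0.4545=0.01818, 0.35·0.2222=0.07778, 0.26·0.5385=0.1400. Summing gives P(black) = 0.51596.
P(Box 3 | black) = 0.07778 / 0.51596 = 0.151.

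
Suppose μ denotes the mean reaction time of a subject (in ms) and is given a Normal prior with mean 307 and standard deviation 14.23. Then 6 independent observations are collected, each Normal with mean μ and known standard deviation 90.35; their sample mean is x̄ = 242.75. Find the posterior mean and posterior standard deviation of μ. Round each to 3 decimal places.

Posterior mean ≈ 298.676; posterior SD ≈ 13.276

With known σ, the Normal prior is conjugate. Weight on the data is w = (n/σ²)/(n/σ² + 1/τ₀²) = 0.00073501/(0.00073501+0.00493844) = 0.12955.
Posterior mean = w·x̄ + (1−w)·μ₀ = 0.12955·242.75 + 0.87045·307 = 298.676. Posterior variance = 1/(0.00073501+0.00493844) = 176.259, so SD = 13.276.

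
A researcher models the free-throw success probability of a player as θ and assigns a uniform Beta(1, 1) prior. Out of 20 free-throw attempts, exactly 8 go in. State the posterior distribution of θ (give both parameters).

Observing 8 successes and 12 failures updates Beta(1, 1) by adding the success and failure counts to the two shape parameters: α = 1+8 = 9, β = 1+12 = 13.

Posterior: Beta(9, 13)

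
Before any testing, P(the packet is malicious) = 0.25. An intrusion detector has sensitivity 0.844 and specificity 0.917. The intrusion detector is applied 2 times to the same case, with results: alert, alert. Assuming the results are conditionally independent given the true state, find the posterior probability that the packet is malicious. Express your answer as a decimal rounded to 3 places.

Posterior P(H) ≈ 0.972

With H the event that the packet is malicious, the joint likelihood of the observed sequence is P(data|H) = 0.844·0.844 = 0.71234 and P(data|¬H) = 0.083·0.083 = 0.0068890.
Bayes: P(H|data) = 0.25·0.71234 / (0.25·0.71234 + 0.75·0.0068890) = 0.17808/0.18325 = 0.9718.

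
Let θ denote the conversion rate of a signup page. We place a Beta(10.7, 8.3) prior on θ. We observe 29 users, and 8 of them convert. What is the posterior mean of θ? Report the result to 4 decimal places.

Observing 8 successes and 21 failures updates Beta(10.7, 8.3) by adding the success and failure counts to the two shape parameters: α = 10.7+8 = 18.7, β = 8.3+21 = 29.3.
E[θ | data] = 18.7/(18.7+29.3) = 0.3896.

Posterior mean ≈ 0.3896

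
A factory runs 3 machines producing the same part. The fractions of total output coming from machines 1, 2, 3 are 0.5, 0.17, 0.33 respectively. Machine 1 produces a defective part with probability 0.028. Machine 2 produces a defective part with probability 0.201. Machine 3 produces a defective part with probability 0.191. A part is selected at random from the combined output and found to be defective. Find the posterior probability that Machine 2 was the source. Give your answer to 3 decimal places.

Posterior probability ≈ 0.307

Tabulate prior·likelihood by source: [1] prior 0.5, lik 0.028, product 0.01400; [2] prior 0.17, lik 0.201, product 0.03417; [3] prior 0.33, lik 0.191, product 0.06303.
Normalizing constant = 0.11120; the posterior for Machine 2 is its product over the sum, 0.03417/0.11120 = 0.307.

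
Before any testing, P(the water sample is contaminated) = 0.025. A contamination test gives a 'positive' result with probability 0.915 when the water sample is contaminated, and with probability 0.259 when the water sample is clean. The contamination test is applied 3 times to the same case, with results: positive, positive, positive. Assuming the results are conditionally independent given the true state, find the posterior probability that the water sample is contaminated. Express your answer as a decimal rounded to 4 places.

With H the event that the water sample is contaminated, the joint likelihood of the observed sequence is P(data|H) = 0.915·0.915·0.915 = 0.76606 and P(data|¬H) = 0.259·0.259·0.259 = 0.017374.
Bayes: P(H|data) = 0.025·0.76606 / (0.025·0.76606 + 0.975·0.017374) = 0.019152/0.036091 = 0.5306.

Posterior P(H) ≈ 0.5306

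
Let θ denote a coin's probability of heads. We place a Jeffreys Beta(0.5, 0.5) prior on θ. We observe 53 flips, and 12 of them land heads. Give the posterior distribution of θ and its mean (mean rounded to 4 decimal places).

The binomial likelihood is conjugate to the Beta prior: with 12 successes and 41 failures, the posterior is Beta(0.5+12, 0.5+41) = Beta(12.5, 41.5).
E[θ | data] = 12.5/(12.5+41.5) = 0.2315.

Posterior: Beta(12.5, 41.5); mean ≈ 0.2315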